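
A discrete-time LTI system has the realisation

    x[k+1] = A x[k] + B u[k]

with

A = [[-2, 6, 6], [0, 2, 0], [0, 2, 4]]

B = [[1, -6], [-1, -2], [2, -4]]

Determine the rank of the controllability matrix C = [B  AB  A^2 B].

AB = [[4, -24], [-2, -4], [6, -20]]
A^2B = [[16, -96], [-4, -8], [20, -88]]
Controllability matrix C = [B  AB  A^2B] = [[1, -6, 4, -24, 16, -96], [-1, -2, -2, -4, -4, -8], [2, -4, 6, -20, 20, -88]]
The rows r1, r2, r3 of C are linearly dependent: -r1 + r2 + r3 = 0 (check each entry), so rank(C) ≤ 2.
The 2×2 minor from rows 1, 2, columns 1, 2 is 1·(-2) - (-6)·(-1) = -2 - 6 = -8 ≠ 0, so rank(C) = 2.
rank(C) = 2 < n = 3, so the pair (A, B) is not completely controllable.

2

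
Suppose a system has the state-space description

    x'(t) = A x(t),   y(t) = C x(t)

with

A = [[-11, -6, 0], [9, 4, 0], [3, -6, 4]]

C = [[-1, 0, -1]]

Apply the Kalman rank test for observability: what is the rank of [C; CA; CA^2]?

2

CA = [[8, 12, -4]]
CA^2 = [[8, 24, -16]]
Observability matrix O = [C; CA; CA^2] = [[-1, 0, -1], [8, 12, -4], [8, 24, -16]]
The columns c1, c2, c3 of O are linearly dependent: -c1 + c2 + c3 = 0 (check each entry), so rank(O) ≤ 2.
The 2×2 minor from rows 1, 2, columns 1, 2 is (-1)·12 - 0·8 = -12 - 0 = -12 ≠ 0, so rank(O) = 2.
rank(O) = 2 < n = 3, so the pair (A, C) is not completely observable.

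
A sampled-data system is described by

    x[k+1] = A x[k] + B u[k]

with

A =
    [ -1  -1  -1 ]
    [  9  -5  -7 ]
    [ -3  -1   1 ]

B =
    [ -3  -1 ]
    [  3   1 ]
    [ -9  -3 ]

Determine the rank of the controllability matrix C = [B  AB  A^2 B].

2

AB = [[9, 3], [21, 7], [-3, -1]]
A^2B = [[-27, -9], [-3, -1], [-51, -17]]
Controllability matrix C = [B  AB  A^2B] = [[-3, -1, 9, 3, -27, -9], [3, 1, 21, 7, -3, -1], [-9, -3, -3, -1, -51, -17]]
The rows r1, r2, r3 of C are linearly dependent: -2·r1 + r2 + r3 = 0 (check each entry), so rank(C) ≤ 2.
The 2×2 minor from rows 1, 2, columns 1, 3 is (-3)·21 - 9·3 = -63 - 27 = -90 ≠ 0, so rank(C) = 2.
rank(C) = 2 < n = 3, so the pair (A, B) is not completely controllable.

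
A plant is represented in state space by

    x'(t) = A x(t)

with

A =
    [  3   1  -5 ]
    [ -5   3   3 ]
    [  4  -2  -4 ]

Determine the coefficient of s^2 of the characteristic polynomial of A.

Expand det(sI - A) for the 3×3 matrix.
p(s) = s^3 - 2s^2 + 16s + 16.
(Check: constant term = det(-A) = (-1)^3 det A = 16; coefficient of s^2 = -tr A = -2.)
The coefficient of s^2 is -2.

-2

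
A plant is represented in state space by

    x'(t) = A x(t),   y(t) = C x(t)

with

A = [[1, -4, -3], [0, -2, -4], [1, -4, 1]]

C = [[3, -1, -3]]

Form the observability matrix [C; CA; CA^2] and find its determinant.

464

CA = [[0, 2, -8]]
CA^2 = [[-8, 28, -16]]
Observability matrix O = [C; CA; CA^2] = [[3, -1, -3], [0, 2, -8], [-8, 28, -16]]
Expanding along the first row, det(O) = 3·(2·(-16) - (-8)·28) - (-1)·(0·(-16) - (-8)·(-8)) + (-3)·(0·28 - 2·(-8)) = 3·192 - (-1)·(-64) + (-3)·16 = 464
Since det(O) ≠ 0, rank(O) = 3 and the system is completely observable.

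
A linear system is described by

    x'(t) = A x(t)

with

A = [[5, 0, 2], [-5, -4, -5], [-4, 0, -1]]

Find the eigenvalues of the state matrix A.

-4, 1, 3

det(sI - A) = s^3 - (tr A)s^2 + (M11 + M22 + M33)s - det A, where Mii is the 2×2 principal minor of A obtained by deleting row i and column i.
tr A = 5 + (-4) + (-1) = 0; M11 = (-4)·(-1) - (-5)·0 = 4 - 0 = 4; M22 = 5·(-1) - 2·(-4) = -5 - (-8) = 3; M33 = 5·(-4) - 0·(-5) = -20 - 0 = -20; sum of minors = -13.
det A = 5·((-4)·(-1) - (-5)·0) - 0·((-5)·(-1) - (-5)·(-4)) + 2·((-5)·0 - (-4)·(-4)) = 5·4 - 0·(-15) + 2·(-16) = -12.
So p(s) = det(sI - A) = s^3 - 13s + 12.
Rational-root test: any integer root divides 12. Testing small divisors, s = 1 works: p(1) = 1 + 0 + (-13) + 12 = 0, so (s - 1) is a factor.
Dividing, p(s) = (s - 1)(s^2 + s - 12).
Factor s^2 + s - 12: two numbers with sum -1 and product -12 are 3 and -4, so s^2 + s - 12 = (s - 3)(s + 4).
Hence p(s) = (s - 3) (s - 1) (s + 4), with roots -4, 1, 3.
At least one eigenvalue has non-negative real part, so the system is not asymptotically stable.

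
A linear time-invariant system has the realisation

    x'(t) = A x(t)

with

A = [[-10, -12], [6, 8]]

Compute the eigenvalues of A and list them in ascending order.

-4, 2

det(sI - A) = s^2 - (tr A)s + det A, with tr A = (-10) + 8 = -2 and det A = (-10)·8 - (-12)·6 = -80 - (-72) = -8.
So p(s) = det(sI - A) = s^2 + 2s - 8.
Factor s^2 + 2s - 8: two numbers with sum -2 and product -8 are 2 and -4, so s^2 + 2s - 8 = (s - 2)(s + 4).
Hence p(s) = (s - 2) (s + 4), with roots -4, 2.
At least one eigenvalue has non-negative real part, so the system is not asymptotically stable.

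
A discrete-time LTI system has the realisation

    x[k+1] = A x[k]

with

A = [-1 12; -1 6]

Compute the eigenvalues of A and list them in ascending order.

det(zI - A) = z^2 - (tr A)z + det A, with tr A = (-1) + 6 = 5 and det A = (-1)·6 - 12·(-1) = -6 - (-12) = 6.
So p(z) = det(zI - A) = z^2 - 5z + 6.
Factor z^2 - 5z + 6: two numbers with sum 5 and product 6 are 3 and 2, so z^2 - 5z + 6 = (z - 3)(z - 2).
Hence p(z) = (z - 3) (z - 2), with roots 2, 3.

2, 3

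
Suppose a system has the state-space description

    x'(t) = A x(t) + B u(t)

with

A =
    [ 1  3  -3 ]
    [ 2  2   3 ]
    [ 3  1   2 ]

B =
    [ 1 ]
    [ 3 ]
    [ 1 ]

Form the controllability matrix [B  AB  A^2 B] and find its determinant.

-332

AB = [[7], [11], [8]]
A^2B = [[16], [60], [48]]
Controllability matrix C = [B  AB  A^2B] = [[1, 7, 16], [3, 11, 60], [1, 8, 48]]
Expanding along the first row, det(C) = 1·(11·48 - 60·8) - 7·(3·48 - 60·1) + 16·(3·8 - 11·1) = 1·48 - 7·84 + 16·13 = -332
Since det(C) ≠ 0, rank(C) = 3 and the system is completely controllable.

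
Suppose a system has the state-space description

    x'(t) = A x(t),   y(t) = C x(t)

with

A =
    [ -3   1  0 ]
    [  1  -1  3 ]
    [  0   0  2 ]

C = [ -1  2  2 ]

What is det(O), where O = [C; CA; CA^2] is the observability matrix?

-385

CA = [[5, -3, 10]]
CA^2 = [[-18, 8, 11]]
Observability matrix O = [C; CA; CA^2] = [[-1, 2, 2], [5, -3, 10], [-18, 8, 11]]
Expanding along the first row, det(O) = (-1)·((-3)·11 - 10·8) - 2·(5·11 - 10·(-18)) + 2·(5·8 - (-3)·(-18)) = (-1)·(-113) - 2·235 + 2·(-14) = -385
Since det(O) ≠ 0, rank(O) = 3 and the system is completely observable.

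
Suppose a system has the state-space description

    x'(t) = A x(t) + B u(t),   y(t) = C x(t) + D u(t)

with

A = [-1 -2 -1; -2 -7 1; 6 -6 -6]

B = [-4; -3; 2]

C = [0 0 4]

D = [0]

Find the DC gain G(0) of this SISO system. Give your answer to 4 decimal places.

-6.9333

G(0) = C(-A)^{-1}B + D = -C A^{-1} B + D.
det A = -90, so A^{-1} = (1/-90)·adj(A) = [[-8/15, 1/15, 1/10], [1/15, -2/15, -1/30], [-3/5, 1/5, -1/30]]
A^{-1} B = [32/15, 1/15, 26/15]^T
C A^{-1} B = 104/15
G(0) = D - C A^{-1} B = 0 - (104/15) = -104/15 ≈ -6.9333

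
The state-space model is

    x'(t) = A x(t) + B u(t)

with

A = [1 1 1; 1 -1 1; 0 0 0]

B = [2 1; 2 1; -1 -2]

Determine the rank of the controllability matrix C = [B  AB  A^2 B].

AB = [[3, 0], [-1, -2], [0, 0]]
A^2B = [[2, -2], [4, 2], [0, 0]]
Controllability matrix C = [B  AB  A^2B] = [[2, 1, 3, 0, 2, -2], [2, 1, -1, -2, 4, 2], [-1, -2, 0, 0, 0, 0]]
Take the 3×3 submatrix of C formed by columns 1, 2, 3: [[2, 1, 3], [2, 1, -1], [-1, -2, 0]]. Its determinant is 2·(1·0 - (-1)·(-2)) - 1·(2·0 - (-1)·(-1)) + 3·(2·(-2) - 1·(-1)) = 2·(-2) - 1·(-1) + 3·(-3) = -12 ≠ 0.
So rank(C) ≥ 3; since C has 3 rows, rank(C) = 3.
rank(C) = 3 = n, so the pair (A, B) is completely controllable.

3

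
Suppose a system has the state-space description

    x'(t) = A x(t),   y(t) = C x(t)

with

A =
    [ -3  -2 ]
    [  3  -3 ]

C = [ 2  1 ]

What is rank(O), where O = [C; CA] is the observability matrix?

2

CA = [[-3, -7]]
Observability matrix O = [C; CA] = [[2, 1], [-3, -7]]
det(O) = 2·(-7) - 1·(-3) = -14 - (-3) = -11 ≠ 0, so rank(O) = 2.
rank(O) = 2 = n, so the pair (A, C) is completely observable.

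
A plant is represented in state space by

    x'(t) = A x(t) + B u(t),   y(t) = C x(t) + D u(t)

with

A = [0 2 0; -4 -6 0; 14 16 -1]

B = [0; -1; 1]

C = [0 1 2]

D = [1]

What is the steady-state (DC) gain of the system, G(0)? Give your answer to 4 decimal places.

G(0) = C(-A)^{-1}B + D = -C A^{-1} B + D.
det A = -8, so A^{-1} = (1/-8)·adj(A) = [[-3/4, -1/4, 0], [1/2, 0, 0], [-5/2, -7/2, -1]]
A^{-1} B = [1/4, 0, 5/2]^T
C A^{-1} B = 5
G(0) = D - C A^{-1} B = 1 - (5) = -4

-4.0000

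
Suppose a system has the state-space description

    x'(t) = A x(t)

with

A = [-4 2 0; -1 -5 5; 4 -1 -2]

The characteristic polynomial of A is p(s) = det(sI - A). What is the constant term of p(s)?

Expand det(sI - A) for the 3×3 matrix.
p(s) = s^3 + 11s^2 + 45s + 24.
(Check: constant term = det(-A) = (-1)^3 det A = 24; coefficient of s^2 = -tr A = 11.)
The constant term is 24.

24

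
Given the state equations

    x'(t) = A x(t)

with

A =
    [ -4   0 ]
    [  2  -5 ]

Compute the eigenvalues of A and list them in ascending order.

-5, -4

det(sI - A) = s^2 - (tr A)s + det A, with tr A = (-4) + (-5) = -9 and det A = (-4)·(-5) - 0·2 = 20 - 0 = 20.
So p(s) = det(sI - A) = s^2 + 9s + 20.
Factor s^2 + 9s + 20: two numbers with sum -9 and product 20 are -4 and -5, so s^2 + 9s + 20 = (s + 4)(s + 5).
Hence p(s) = (s + 4) (s + 5), with roots -5, -4.
All eigenvalues have negative real part, so the system is asymptotically stable.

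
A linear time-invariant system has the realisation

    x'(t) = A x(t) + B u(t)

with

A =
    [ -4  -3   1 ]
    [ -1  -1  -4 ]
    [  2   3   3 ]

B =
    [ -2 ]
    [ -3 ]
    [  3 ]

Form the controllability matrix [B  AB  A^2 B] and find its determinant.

-1405

AB = [[20], [-7], [-4]]
A^2B = [[-63], [3], [7]]
Controllability matrix C = [B  AB  A^2B] = [[-2, 20, -63], [-3, -7, 3], [3, -4, 7]]
Expanding along the first row, det(C) = (-2)·((-7)·7 - 3·(-4)) - 20·((-3)·7 - 3·3) + (-63)·((-3)·(-4) - (-7)·3) = (-2)·(-37) - 20·(-30) + (-63)·33 = -1405
Since det(C) ≠ 0, rank(C) = 3 and the system is completely controllable.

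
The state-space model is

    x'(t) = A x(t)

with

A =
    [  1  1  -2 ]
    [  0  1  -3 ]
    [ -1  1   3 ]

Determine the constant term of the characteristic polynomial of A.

Expand det(sI - A) for the 3×3 matrix.
p(s) = s^3 - 5s^2 + 8s - 7.
(Check: constant term = det(-A) = (-1)^3 det A = -7; coefficient of s^2 = -tr A = -5.)
The constant term is -7.

-7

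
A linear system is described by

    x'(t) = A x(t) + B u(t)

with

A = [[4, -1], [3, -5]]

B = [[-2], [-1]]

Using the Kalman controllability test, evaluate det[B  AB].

AB = [[-7], [-1]]
Controllability matrix C = [B  AB] = [[-2, -7], [-1, -1]]
det(C) = (-2)·(-1) - (-7)·(-1) = 2 - 7 = -5
Since det(C) ≠ 0, rank(C) = 2 and the system is completely controllable.

-5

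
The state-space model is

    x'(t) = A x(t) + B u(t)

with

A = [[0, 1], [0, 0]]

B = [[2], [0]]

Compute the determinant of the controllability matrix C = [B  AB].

AB = [[0], [0]]
Controllability matrix C = [B  AB] = [[2, 0], [0, 0]]
det(C) = 2·0 - 0·0 = 0 - 0 = 0
Since det(C) = 0, rank(C) < 2 and the system is not completely controllable.

0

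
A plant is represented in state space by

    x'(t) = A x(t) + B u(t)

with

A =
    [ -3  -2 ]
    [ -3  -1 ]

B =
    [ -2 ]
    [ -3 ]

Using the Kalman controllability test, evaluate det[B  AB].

AB = [[12], [9]]
Controllability matrix C = [B  AB] = [[-2, 12], [-3, 9]]
det(C) = (-2)·9 - 12·(-3) = -18 - (-36) = 18
Since det(C) ≠ 0, rank(C) = 2 and the system is completely controllable.

18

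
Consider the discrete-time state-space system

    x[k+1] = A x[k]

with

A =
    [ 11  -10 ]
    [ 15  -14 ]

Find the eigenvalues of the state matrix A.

det(zI - A) = z^2 - (tr A)z + det A, with tr A = 11 + (-14) = -3 and det A = 11·(-14) - (-10)·15 = -154 - (-150) = -4.
So p(z) = det(zI - A) = z^2 + 3z - 4.
Factor z^2 + 3z - 4: two numbers with sum -3 and product -4 are 1 and -4, so z^2 + 3z - 4 = (z - 1)(z + 4).
Hence p(z) = (z - 1) (z + 4), with roots -4, 1.

-4, 1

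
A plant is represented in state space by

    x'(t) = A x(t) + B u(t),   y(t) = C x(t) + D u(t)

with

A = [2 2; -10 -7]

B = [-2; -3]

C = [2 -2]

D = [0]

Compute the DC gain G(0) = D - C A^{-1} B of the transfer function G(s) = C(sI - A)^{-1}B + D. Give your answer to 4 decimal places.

-15.3333

G(0) = C(-A)^{-1}B + D = -C A^{-1} B + D.
det A = 6, so A^{-1} = (1/6)·adj(A) = [[-7/6, -1/3], [5/3, 1/3]]
A^{-1} B = [10/3, -13/3]^T
C A^{-1} B = 46/3
G(0) = D - C A^{-1} B = 0 - (46/3) = -46/3 ≈ -15.3333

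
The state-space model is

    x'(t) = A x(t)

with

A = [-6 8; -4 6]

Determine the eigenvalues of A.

-2, 2

det(sI - A) = s^2 - (tr A)s + det A, with tr A = (-6) + 6 = 0 and det A = (-6)·6 - 8·(-4) = -36 - (-32) = -4.
So p(s) = det(sI - A) = s^2 - 4.
Factor s^2 - 4: two numbers with sum 0 and product -4 are 2 and -2, so s^2 - 4 = (s - 2)(s + 2).
Hence p(s) = (s - 2) (s + 2), with roots -2, 2.
At least one eigenvalue has non-negative real part, so the system is not asymptotically stable.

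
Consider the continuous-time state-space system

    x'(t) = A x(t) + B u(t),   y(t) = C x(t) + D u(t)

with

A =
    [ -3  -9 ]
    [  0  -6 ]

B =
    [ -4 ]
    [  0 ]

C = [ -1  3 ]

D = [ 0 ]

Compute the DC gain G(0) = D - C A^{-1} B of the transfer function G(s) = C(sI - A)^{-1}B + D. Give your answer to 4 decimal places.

G(0) = C(-A)^{-1}B + D = -C A^{-1} B + D.
det A = 18, so A^{-1} = (1/18)·adj(A) = [[-1/3, 1/2], [0, -1/6]]
A^{-1} B = [4/3, 0]^T
C A^{-1} B = -4/3
G(0) = D - C A^{-1} B = 0 - (-4/3) = 4/3 ≈ 1.3333

1.3333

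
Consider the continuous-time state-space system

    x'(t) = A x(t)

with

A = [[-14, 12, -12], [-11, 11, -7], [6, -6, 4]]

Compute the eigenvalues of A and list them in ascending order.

det(sI - A) = s^3 - (tr A)s^2 + (M11 + M22 + M33)s - det A, where Mii is the 2×2 principal minor of A obtained by deleting row i and column i.
tr A = (-14) + 11 + 4 = 1; M11 = 11·4 - (-7)·(-6) = 44 - 42 = 2; M22 = (-14)·4 - (-12)·6 = -56 - (-72) = 16; M33 = (-14)·11 - 12·(-11) = -154 - (-132) = -22; sum of minors = -4.
det A = (-14)·(11·4 - (-7)·(-6)) - 12·((-11)·4 - (-7)·6) + (-12)·((-11)·(-6) - 11·6) = (-14)·2 - 12·(-2) + (-12)·0 = -4.
So p(s) = det(sI - A) = s^3 - s^2 - 4s + 4.
Rational-root test: any integer root divides 4. Testing small divisors, s = 1 works: p(1) = 1 + (-1) + (-4) + 4 = 0, so (s - 1) is a factor.
Dividing, p(s) = (s - 1)(s^2 - 4).
Factor s^2 - 4: two numbers with sum 0 and product -4 are 2 and -2, so s^2 - 4 = (s - 2)(s + 2).
Hence p(s) = (s - 2) (s - 1) (s + 2), with roots -2, 1, 2.
At least one eigenvalue has non-negative real part, so the system is not asymptotically stable.

-2, 1, 2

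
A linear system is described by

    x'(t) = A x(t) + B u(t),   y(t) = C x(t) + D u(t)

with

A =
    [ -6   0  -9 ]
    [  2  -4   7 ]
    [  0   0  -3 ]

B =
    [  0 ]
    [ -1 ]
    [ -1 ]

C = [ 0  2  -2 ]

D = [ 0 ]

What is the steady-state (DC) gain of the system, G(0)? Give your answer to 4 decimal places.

-0.5000

G(0) = C(-A)^{-1}B + D = -C A^{-1} B + D.
det A = -72, so A^{-1} = (1/-72)·adj(A) = [[-1/6, 0, 1/2], [-1/12, -1/4, -1/3], [0, 0, -1/3]]
A^{-1} B = [-1/2, 7/12, 1/3]^T
C A^{-1} B = 1/2
G(0) = D - C A^{-1} B = 0 - (1/2) = -1/2 ≈ -0.5000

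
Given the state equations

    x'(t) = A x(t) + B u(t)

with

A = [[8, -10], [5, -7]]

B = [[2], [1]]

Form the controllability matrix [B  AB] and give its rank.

1

AB = [[6], [3]]
Controllability matrix C = [B  AB] = [[2, 6], [1, 3]]
Every column of C is a scalar multiple of column 1 = [2, 1] (multipliers 1, 3), so the columns span a one-dimensional space.
C ≠ 0, hence rank(C) = 1.
rank(C) = 1 < n = 2, so the pair (A, B) is not completely controllable.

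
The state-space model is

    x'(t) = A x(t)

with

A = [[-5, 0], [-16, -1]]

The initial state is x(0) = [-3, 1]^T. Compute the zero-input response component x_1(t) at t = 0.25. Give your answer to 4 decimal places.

det(sI - A) = s^2 - (tr A)s + det A, with tr A = (-5) + (-1) = -6 and det A = (-5)·(-1) - 0·(-16) = 5 - 0 = 5.
So p(s) = det(sI - A) = s^2 + 6s + 5.
Factor s^2 + 6s + 5: two numbers with sum -6 and product 5 are -1 and -5, so s^2 + 6s + 5 = (s + 1)(s + 5).
Hence p(s) = (s + 1) (s + 5), with roots -5, -1.
The eigenvalues -5, -1 are distinct and real, so A is diagonalisable and x(t) = e^{At} x(0) = V diag(e^{λ_i t}) V^{-1} x(0), where the columns of V are the eigenvectors.
λ = -5: A - (-5)I = [[0, 0], [-16, 4]]. Row 2 gives (-16)·v1 + 4·v2 = 0, so take v_1 = [1, 4]^T.
λ = -1: A - (-1)I = [[-4, 0], [-16, 0]]. Row 1 gives (-4)·v1 + 0·v2 = 0, so take v_2 = [0, 1]^T.
V = [v_1 v_2] = [[1, 0], [4, 1]] has det V = 1, so V^{-1} = adj(V)/det V = [[1, 0], [-4, 1]].
Modal coordinates z(0) = V^{-1} x(0): 1·(-3) + 0·1 = -3; (-4)·(-3) + 1·1 = 13; so z(0) = [-3, 13]^T.
x_1(t) = Σ_i (v_i)_1 · z_i(0) · e^{λ_i t} (row 1 of V times the modal terms).
x_1(0.25) = 1·(-3)·e^{-5·0.25} + 0·13·e^{-1·0.25} = (-3)·0.286505 + 0·0.778801 = -0.8595.

-0.8595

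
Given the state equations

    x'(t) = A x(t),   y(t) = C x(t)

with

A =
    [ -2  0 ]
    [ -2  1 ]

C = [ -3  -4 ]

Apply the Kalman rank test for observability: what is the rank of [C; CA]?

CA = [[14, -4]]
Observability matrix O = [C; CA] = [[-3, -4], [14, -4]]
det(O) = (-3)·(-4) - (-4)·14 = 12 - (-56) = 68 ≠ 0, so rank(O) = 2.
rank(O) = 2 = n, so the pair (A, C) is completely observable.

2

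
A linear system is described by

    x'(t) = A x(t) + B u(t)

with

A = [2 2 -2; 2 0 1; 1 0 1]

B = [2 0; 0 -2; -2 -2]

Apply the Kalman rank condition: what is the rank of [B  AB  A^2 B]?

AB = [[8, 0], [2, -2], [0, -2]]
A^2B = [[20, 0], [16, -2], [8, -2]]
Controllability matrix C = [B  AB  A^2B] = [[2, 0, 8, 0, 20, 0], [0, -2, 2, -2, 16, -2], [-2, -2, 0, -2, 8, -2]]
Take the 3×3 submatrix of C formed by columns 1, 2, 3: [[2, 0, 8], [0, -2, 2], [-2, -2, 0]]. Its determinant is 2·((-2)·0 - 2·(-2)) - 0·(0·0 - 2·(-2)) + 8·(0·(-2) - (-2)·(-2)) = 2·4 - 0·4 + 8·(-4) = -24 ≠ 0.
So rank(C) ≥ 3; since C has 3 rows, rank(C) = 3.
rank(C) = 3 = n, so the pair (A, B) is completely controllable.

3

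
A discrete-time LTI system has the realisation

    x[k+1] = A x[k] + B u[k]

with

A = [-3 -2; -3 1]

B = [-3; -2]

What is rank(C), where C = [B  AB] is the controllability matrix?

AB = [[13], [7]]
Controllability matrix C = [B  AB] = [[-3, 13], [-2, 7]]
det(C) = (-3)·7 - 13·(-2) = -21 - (-26) = 5 ≠ 0, so rank(C) = 2.
rank(C) = 2 = n, so the pair (A, B) is completely controllable.

2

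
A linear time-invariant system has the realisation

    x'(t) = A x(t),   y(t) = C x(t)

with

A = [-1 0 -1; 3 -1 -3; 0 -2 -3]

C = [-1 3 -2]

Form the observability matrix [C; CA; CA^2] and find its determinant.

179

CA = [[10, 1, -2]]
CA^2 = [[-7, 3, -7]]
Observability matrix O = [C; CA; CA^2] = [[-1, 3, -2], [10, 1, -2], [-7, 3, -7]]
Expanding along the first row, det(O) = (-1)·(1·(-7) - (-2)·3) - 3·(10·(-7) - (-2)·(-7)) + (-2)·(10·3 - 1·(-7)) = (-1)·(-1) - 3·(-84) + (-2)·37 = 179
Since det(O) ≠ 0, rank(O) = 3 and the system is completely observable.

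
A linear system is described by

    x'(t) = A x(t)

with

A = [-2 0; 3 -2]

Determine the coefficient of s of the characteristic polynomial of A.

For a 2×2 matrix, det(sI - A) = s^2 - (tr A)s + det A.
tr A = -4, det A = 4.
So p(s) = s^2 + 4s + 4.
The coefficient of s is 4.

4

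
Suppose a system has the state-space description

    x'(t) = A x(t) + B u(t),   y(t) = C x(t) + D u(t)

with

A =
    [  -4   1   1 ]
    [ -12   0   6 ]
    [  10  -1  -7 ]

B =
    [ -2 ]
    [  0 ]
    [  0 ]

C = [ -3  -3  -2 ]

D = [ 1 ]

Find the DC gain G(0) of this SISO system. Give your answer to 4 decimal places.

G(0) = C(-A)^{-1}B + D = -C A^{-1} B + D.
det A = -36, so A^{-1} = (1/-36)·adj(A) = [[-1/6, -1/6, -1/6], [2/3, -1/2, -1/3], [-1/3, -1/6, -1/3]]
A^{-1} B = [1/3, -4/3, 2/3]^T
C A^{-1} B = 5/3
G(0) = D - C A^{-1} B = 1 - (5/3) = -2/3 ≈ -0.6667

-0.6667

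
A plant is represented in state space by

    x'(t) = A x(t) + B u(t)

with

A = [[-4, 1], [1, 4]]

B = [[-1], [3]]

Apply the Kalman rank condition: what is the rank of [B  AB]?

AB = [[7], [11]]
Controllability matrix C = [B  AB] = [[-1, 7], [3, 11]]
det(C) = (-1)·11 - 7·3 = -11 - 21 = -32 ≠ 0, so rank(C) = 2.
rank(C) = 2 = n, so the pair (A, B) is completely controllable.

2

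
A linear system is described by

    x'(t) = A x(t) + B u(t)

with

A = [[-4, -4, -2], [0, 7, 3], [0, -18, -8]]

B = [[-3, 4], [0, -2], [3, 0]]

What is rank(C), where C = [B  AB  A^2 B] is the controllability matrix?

2

AB = [[6, -8], [9, -14], [-24, 36]]
A^2B = [[-12, 16], [-9, 10], [30, -36]]
Controllability matrix C = [B  AB  A^2B] = [[-3, 4, 6, -8, -12, 16], [0, -2, 9, -14, -9, 10], [3, 0, -24, 36, 30, -36]]
The rows r1, r2, r3 of C are linearly dependent: r1 + 2·r2 + r3 = 0 (check each entry), so rank(C) ≤ 2.
The 2×2 minor from rows 1, 2, columns 1, 2 is (-3)·(-2) - 4·0 = 6 - 0 = 6 ≠ 0, so rank(C) = 2.
rank(C) = 2 < n = 3, so the pair (A, B) is not completely controllable.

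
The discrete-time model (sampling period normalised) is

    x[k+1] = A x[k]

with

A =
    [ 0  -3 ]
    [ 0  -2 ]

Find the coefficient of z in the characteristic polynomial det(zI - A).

For a 2×2 matrix, det(zI - A) = z^2 - (tr A)z + det A.
tr A = -2, det A = 0.
So p(z) = z^2 + 2z.
The coefficient of z is 2.

2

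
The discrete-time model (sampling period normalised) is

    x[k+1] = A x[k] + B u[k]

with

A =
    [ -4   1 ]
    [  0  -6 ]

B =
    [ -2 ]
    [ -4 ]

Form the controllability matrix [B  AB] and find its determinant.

-32

AB = [[4], [24]]
Controllability matrix C = [B  AB] = [[-2, 4], [-4, 24]]
det(C) = (-2)·24 - 4·(-4) = -48 - (-16) = -32
Since det(C) ≠ 0, rank(C) = 2 and the system is completely controllable.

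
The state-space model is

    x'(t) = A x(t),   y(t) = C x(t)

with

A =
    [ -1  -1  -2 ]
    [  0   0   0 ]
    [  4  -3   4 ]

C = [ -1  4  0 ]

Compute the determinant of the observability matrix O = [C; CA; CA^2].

12

CA = [[1, 1, 2]]
CA^2 = [[7, -7, 6]]
Observability matrix O = [C; CA; CA^2] = [[-1, 4, 0], [1, 1, 2], [7, -7, 6]]
Expanding along the first row, det(O) = (-1)·(1·6 - 2·(-7)) - 4·(1·6 - 2·7) + 0·(1·(-7) - 1·7) = (-1)·20 - 4·(-8) + 0·(-14) = 12
Since det(O) ≠ 0, rank(O) = 3 and the system is completely observable.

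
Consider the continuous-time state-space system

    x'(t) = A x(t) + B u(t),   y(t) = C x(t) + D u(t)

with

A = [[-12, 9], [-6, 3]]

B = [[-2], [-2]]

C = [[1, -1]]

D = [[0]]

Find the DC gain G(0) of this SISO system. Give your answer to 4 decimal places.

0.0000

G(0) = C(-A)^{-1}B + D = -C A^{-1} B + D.
det A = 18, so A^{-1} = (1/18)·adj(A) = [[1/6, -1/2], [1/3, -2/3]]
A^{-1} B = [2/3, 2/3]^T
C A^{-1} B = 0
G(0) = D - C A^{-1} B = 0 - (0) = 0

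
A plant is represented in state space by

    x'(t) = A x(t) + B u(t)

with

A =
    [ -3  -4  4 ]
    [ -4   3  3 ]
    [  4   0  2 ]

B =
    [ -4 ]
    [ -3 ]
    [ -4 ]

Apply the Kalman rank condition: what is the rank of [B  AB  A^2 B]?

3

AB = [[8], [-5], [-24]]
A^2B = [[-100], [-119], [-16]]
Controllability matrix C = [B  AB  A^2B] = [[-4, 8, -100], [-3, -5, -119], [-4, -24, -16]]
det(C) = (-4)·((-5)·(-16) - (-119)·(-24)) - 8·((-3)·(-16) - (-119)·(-4)) + (-100)·((-3)·(-24) - (-5)·(-4)) = (-4)·(-2776) - 8·(-428) + (-100)·52 = 9328 ≠ 0, so rank(C) = 3.
rank(C) = 3 = n, so the pair (A, B) is completely controllable.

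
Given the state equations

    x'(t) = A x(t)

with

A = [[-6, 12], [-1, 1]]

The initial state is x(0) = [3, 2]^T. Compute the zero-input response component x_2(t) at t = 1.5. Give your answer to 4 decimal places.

0.2156

det(sI - A) = s^2 - (tr A)s + det A, with tr A = (-6) + 1 = -5 and det A = (-6)·1 - 12·(-1) = -6 - (-12) = 6.
So p(s) = det(sI - A) = s^2 + 5s + 6.
Factor s^2 + 5s + 6: two numbers with sum -5 and product 6 are -2 and -3, so s^2 + 5s + 6 = (s + 2)(s + 3).
Hence p(s) = (s + 2) (s + 3), with roots -3, -2.
The eigenvalues -3, -2 are distinct and real, so A is diagonalisable and x(t) = e^{At} x(0) = V diag(e^{λ_i t}) V^{-1} x(0), where the columns of V are the eigenvectors.
λ = -3: A - (-3)I = [[-3, 12], [-1, 4]]. Row 1 gives (-3)·v1 + 12·v2 = 0, so take v_1 = [-4, -1]^T.
λ = -2: A - (-2)I = [[-4, 12], [-1, 3]]. Row 1 gives (-4)·v1 + 12·v2 = 0, so take v_2 = [3, 1]^T.
V = [v_1 v_2] = [[-4, 3], [-1, 1]] has det V = -1, so V^{-1} = adj(V)/det V = [[-1, 3], [-1, 4]].
Modal coordinates z(0) = V^{-1} x(0): (-1)·3 + 3·2 = 3; (-1)·3 + 4·2 = 5; so z(0) = [3, 5]^T.
x_2(t) = Σ_i (v_i)_2 · z_i(0) · e^{λ_i t} (row 2 of V times the modal terms).
x_2(1.5) = (-1)·3·e^{-3·1.5} + 1·5·e^{-2·1.5} = (-3)·0.011109 + 5·0.049787 = 0.2156.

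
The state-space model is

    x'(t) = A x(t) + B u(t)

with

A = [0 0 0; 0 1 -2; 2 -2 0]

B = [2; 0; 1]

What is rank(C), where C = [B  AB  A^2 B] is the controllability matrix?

AB = [[0], [-2], [4]]
A^2B = [[0], [-10], [4]]
Controllability matrix C = [B  AB  A^2B] = [[2, 0, 0], [0, -2, -10], [1, 4, 4]]
det(C) = 2·((-2)·4 - (-10)·4) - 0·(0·4 - (-10)·1) + 0·(0·4 - (-2)·1) = 2·32 - 0·10 + 0·2 = 64 ≠ 0, so rank(C) = 3.
rank(C) = 3 = n, so the pair (A, B) is completely controllable.

3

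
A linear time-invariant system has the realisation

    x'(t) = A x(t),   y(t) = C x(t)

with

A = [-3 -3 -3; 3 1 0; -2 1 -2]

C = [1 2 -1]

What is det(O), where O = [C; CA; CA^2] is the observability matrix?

CA = [[5, -2, -1]]
CA^2 = [[-19, -18, -13]]
Observability matrix O = [C; CA; CA^2] = [[1, 2, -1], [5, -2, -1], [-19, -18, -13]]
Expanding along the first row, det(O) = 1·((-2)·(-13) - (-1)·(-18)) - 2·(5·(-13) - (-1)·(-19)) + (-1)·(5·(-18) - (-2)·(-19)) = 1·8 - 2·(-84) + (-1)·(-128) = 304
Since det(O) ≠ 0, rank(O) = 3 and the system is completely observable.

304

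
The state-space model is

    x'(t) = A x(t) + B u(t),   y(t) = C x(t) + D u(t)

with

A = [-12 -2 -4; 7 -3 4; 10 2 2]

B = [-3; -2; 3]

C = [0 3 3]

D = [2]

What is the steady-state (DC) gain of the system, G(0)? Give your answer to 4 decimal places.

G(0) = C(-A)^{-1}B + D = -C A^{-1} B + D.
det A = -60, so A^{-1} = (1/-60)·adj(A) = [[7/30, 1/15, 1/3], [-13/30, -4/15, -1/3], [-11/15, -1/15, -5/6]]
A^{-1} B = [1/6, 5/6, -1/6]^T
C A^{-1} B = 2
G(0) = D - C A^{-1} B = 2 - (2) = 0

0.0000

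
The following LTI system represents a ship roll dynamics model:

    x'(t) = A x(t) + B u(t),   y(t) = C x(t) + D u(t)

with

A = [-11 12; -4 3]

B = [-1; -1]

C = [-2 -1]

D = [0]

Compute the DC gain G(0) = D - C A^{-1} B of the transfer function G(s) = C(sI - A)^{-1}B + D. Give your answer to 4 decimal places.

1.6667

G(0) = C(-A)^{-1}B + D = -C A^{-1} B + D.
det A = 15, so A^{-1} = (1/15)·adj(A) = [[1/5, -4/5], [4/15, -11/15]]
A^{-1} B = [3/5, 7/15]^T
C A^{-1} B = -5/3
G(0) = D - C A^{-1} B = 0 - (-5/3) = 5/3 ≈ 1.6667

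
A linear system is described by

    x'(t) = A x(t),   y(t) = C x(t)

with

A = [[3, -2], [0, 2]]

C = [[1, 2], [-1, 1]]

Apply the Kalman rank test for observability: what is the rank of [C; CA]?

2

CA = [[3, 2], [-3, 4]]
Observability matrix O = [C; CA] = [[1, 2], [-1, 1], [3, 2], [-3, 4]]
Take the 2×2 submatrix of O formed by rows 1, 2: [[1, 2], [-1, 1]]. Its determinant is 1·1 - 2·(-1) = 1 - (-2) = 3 ≠ 0.
So rank(O) ≥ 2; since O has 2 columns, rank(O) = 2.
rank(O) = 2 = n, so the pair (A, C) is completely observable.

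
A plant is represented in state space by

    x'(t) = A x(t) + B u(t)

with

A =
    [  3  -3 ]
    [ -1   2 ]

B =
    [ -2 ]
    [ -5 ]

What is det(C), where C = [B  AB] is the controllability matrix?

61

AB = [[9], [-8]]
Controllability matrix C = [B  AB] = [[-2, 9], [-5, -8]]
det(C) = (-2)·(-8) - 9·(-5) = 16 - (-45) = 61
Since det(C) ≠ 0, rank(C) = 2 and the system is completely controllable.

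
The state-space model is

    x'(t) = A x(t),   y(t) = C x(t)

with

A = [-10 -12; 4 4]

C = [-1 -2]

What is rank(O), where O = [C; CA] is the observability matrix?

CA = [[2, 4]]
Observability matrix O = [C; CA] = [[-1, -2], [2, 4]]
Every row of O is a scalar multiple of row 1 = [-1, -2] (multipliers 1, -2), so the rows span a one-dimensional space.
O ≠ 0, hence rank(O) = 1.
rank(O) = 1 < n = 2, so the pair (A, C) is not completely observable.

1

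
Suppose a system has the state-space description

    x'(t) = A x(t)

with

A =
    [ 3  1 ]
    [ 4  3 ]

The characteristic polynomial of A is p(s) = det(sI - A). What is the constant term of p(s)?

For a 2×2 matrix, det(sI - A) = s^2 - (tr A)s + det A.
tr A = 6, det A = 5.
So p(s) = s^2 - 6s + 5.
The constant term is 5.

5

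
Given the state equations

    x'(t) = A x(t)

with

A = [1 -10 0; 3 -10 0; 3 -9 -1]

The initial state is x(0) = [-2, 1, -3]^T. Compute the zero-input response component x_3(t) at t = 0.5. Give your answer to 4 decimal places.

-2.9298

det(sI - A) = s^3 - (tr A)s^2 + (M11 + M22 + M33)s - det A, where Mii is the 2×2 principal minor of A obtained by deleting row i and column i.
tr A = 1 + (-10) + (-1) = -10; M11 = (-10)·(-1) - 0·(-9) = 10 - 0 = 10; M22 = 1·(-1) - 0·3 = -1 - 0 = -1; M33 = 1·(-10) - (-10)·3 = -10 - (-30) = 20; sum of minors = 29.
det A = 1·((-10)·(-1) - 0·(-9)) - (-10)·(3·(-1) - 0·3) + 0·(3·(-9) - (-10)·3) = 1·10 - (-10)·(-3) + 0·3 = -20.
So p(s) = det(sI - A) = s^3 + 10s^2 + 29s + 20.
Rational-root test: any integer root divides 20. Testing small divisors, s = -1 works: p(-1) = -1 + 10 + (-29) + 20 = 0, so (s + 1) is a factor.
Dividing, p(s) = (s + 1)(s^2 + 9s + 20).
Factor s^2 + 9s + 20: two numbers with sum -9 and product 20 are -4 and -5, so s^2 + 9s + 20 = (s + 4)(s + 5).
Hence p(s) = (s + 1) (s + 4) (s + 5), with roots -5, -4, -1.
The eigenvalues -5, -4, -1 are distinct and real, so A is diagonalisable and x(t) = e^{At} x(0) = V diag(e^{λ_i t}) V^{-1} x(0), where the columns of V are the eigenvectors.
λ = -5: A - (-5)I = [[6, -10, 0], [3, -5, 0], [3, -9, 4]]. v must be orthogonal to every row; (row 1) × (row 3) = [-40, -24, -24], so take v_1 = [-5, -3, -3]^T.
λ = -4: A - (-4)I = [[5, -10, 0], [3, -6, 0], [3, -9, 3]]. v must be orthogonal to every row; (row 1) × (row 3) = [-30, -15, -15], so take v_2 = [2, 1, 1]^T.
λ = -1: A - (-1)I = [[2, -10, 0], [3, -9, 0], [3, -9, 0]]. v must be orthogonal to every row; (row 1) × (row 2) = [0, 0, 12], so take v_3 = [0, 0, 1]^T.
V = [v_1 v_2 v_3] = [[-5, 2, 0], [-3, 1, 0], [-3, 1, 1]] has det V = 1, so V^{-1} = adj(V)/det V = [[1, -2, 0], [3, -5, 0], [0, -1, 1]].
Modal coordinates z(0) = V^{-1} x(0): 1·(-2) + (-2)·1 + 0·(-3) = -4; 3·(-2) + (-5)·1 + 0·(-3) = -11; 0·(-2) + (-1)·1 + 1·(-3) = -4; so z(0) = [-4, -11, -4]^T.
x_3(t) = Σ_i (v_i)_3 · z_i(0) · e^{λ_i t} (row 3 of V times the modal terms).
x_3(0.5) = (-3)·(-4)·e^{-5·0.5} + 1·(-11)·e^{-4·0.5} + 1·(-4)·e^{-1·0.5} = 12·0.082085 + (-11)·0.135335 + (-4)·0.606531 = -2.9298.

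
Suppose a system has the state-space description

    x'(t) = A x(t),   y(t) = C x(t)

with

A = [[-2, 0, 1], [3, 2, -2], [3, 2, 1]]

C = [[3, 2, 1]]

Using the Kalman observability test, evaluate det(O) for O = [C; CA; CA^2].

CA = [[3, 6, 0]]
CA^2 = [[12, 12, -9]]
Observability matrix O = [C; CA; CA^2] = [[3, 2, 1], [3, 6, 0], [12, 12, -9]]
Expanding along the first row, det(O) = 3·(6·(-9) - 0·12) - 2·(3·(-9) - 0·12) + 1·(3·12 - 6·12) = 3·(-54) - 2·(-27) + 1·(-36) = -144
Since det(O) ≠ 0, rank(O) = 3 and the system is completely observable.

-144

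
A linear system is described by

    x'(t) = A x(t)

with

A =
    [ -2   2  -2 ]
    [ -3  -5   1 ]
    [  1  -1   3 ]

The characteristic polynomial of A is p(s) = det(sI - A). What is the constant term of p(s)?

Expand det(sI - A) for the 3×3 matrix.
p(s) = s^3 + 4s^2 - 2s - 32.
(Check: constant term = det(-A) = (-1)^3 det A = -32; coefficient of s^2 = -tr A = 4.)
The constant term is -32.

-32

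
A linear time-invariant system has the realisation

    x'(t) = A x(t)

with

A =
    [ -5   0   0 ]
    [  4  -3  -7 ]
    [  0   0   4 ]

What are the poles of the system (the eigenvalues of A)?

det(sI - A) = s^3 - (tr A)s^2 + (M11 + M22 + M33)s - det A, where Mii is the 2×2 principal minor of A obtained by deleting row i and column i.
tr A = (-5) + (-3) + 4 = -4; M11 = (-3)·4 - (-7)·0 = -12 - 0 = -12; M22 = (-5)·4 - 0·0 = -20 - 0 = -20; M33 = (-5)·(-3) - 0·4 = 15 - 0 = 15; sum of minors = -17.
det A = (-5)·((-3)·4 - (-7)·0) - 0·(4·4 - (-7)·0) + 0·(4·0 - (-3)·0) = (-5)·(-12) - 0·16 + 0·0 = 60.
So p(s) = det(sI - A) = s^3 + 4s^2 - 17s - 60.
Rational-root test: any integer root divides -60. Testing small divisors, s = -3 works: p(-3) = -27 + 36 + 51 + (-60) = 0, so (s + 3) is a factor.
Dividing, p(s) = (s + 3)(s^2 + s - 20).
Factor s^2 + s - 20: two numbers with sum -1 and product -20 are 4 and -5, so s^2 + s - 20 = (s - 4)(s + 5).
Hence p(s) = (s - 4) (s + 3) (s + 5), with roots -5, -3, 4.
At least one eigenvalue has non-negative real part, so the system is not asymptotically stable.

-5, -3, 4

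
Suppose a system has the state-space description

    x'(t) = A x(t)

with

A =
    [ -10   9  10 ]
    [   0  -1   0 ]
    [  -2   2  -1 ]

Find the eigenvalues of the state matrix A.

det(sI - A) = s^3 - (tr A)s^2 + (M11 + M22 + M33)s - det A, where Mii is the 2×2 principal minor of A obtained by deleting row i and column i.
tr A = (-10) + (-1) + (-1) = -12; M11 = (-1)·(-1) - 0·2 = 1 - 0 = 1; M22 = (-10)·(-1) - 10·(-2) = 10 - (-20) = 30; M33 = (-10)·(-1) - 9·0 = 10 - 0 = 10; sum of minors = 41.
det A = (-10)·((-1)·(-1) - 0·2) - 9·(0·(-1) - 0·(-2)) + 10·(0·2 - (-1)·(-2)) = (-10)·1 - 9·0 + 10·(-2) = -30.
So p(s) = det(sI - A) = s^3 + 12s^2 + 41s + 30.
Rational-root test: any integer root divides 30. Testing small divisors, s = -1 works: p(-1) = -1 + 12 + (-41) + 30 = 0, so (s + 1) is a factor.
Dividing, p(s) = (s + 1)(s^2 + 11s + 30).
Factor s^2 + 11s + 30: two numbers with sum -11 and product 30 are -5 and -6, so s^2 + 11s + 30 = (s + 5)(s + 6).
Hence p(s) = (s + 1) (s + 5) (s + 6), with roots -6, -5, -1.
All eigenvalues have negative real part, so the system is asymptotically stable.

-6, -5, -1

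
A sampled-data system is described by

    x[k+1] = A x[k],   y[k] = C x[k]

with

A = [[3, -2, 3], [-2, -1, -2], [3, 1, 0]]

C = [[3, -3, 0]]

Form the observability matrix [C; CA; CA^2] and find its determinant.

-1944

CA = [[15, -3, 15]]
CA^2 = [[96, -12, 51]]
Observability matrix O = [C; CA; CA^2] = [[3, -3, 0], [15, -3, 15], [96, -12, 51]]
Expanding along the first row, det(O) = 3·((-3)·51 - 15·(-12)) - (-3)·(15·51 - 15·96) + 0·(15·(-12) - (-3)·96) = 3·27 - (-3)·(-675) + 0·108 = -1944
Since det(O) ≠ 0, rank(O) = 3 and the system is completely observable.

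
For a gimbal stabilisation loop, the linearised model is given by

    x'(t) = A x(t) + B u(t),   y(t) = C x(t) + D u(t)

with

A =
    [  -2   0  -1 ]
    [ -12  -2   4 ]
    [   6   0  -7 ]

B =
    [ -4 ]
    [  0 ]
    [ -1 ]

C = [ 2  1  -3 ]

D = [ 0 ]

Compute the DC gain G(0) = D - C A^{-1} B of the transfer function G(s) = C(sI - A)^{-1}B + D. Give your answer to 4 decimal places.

6.7000

G(0) = C(-A)^{-1}B + D = -C A^{-1} B + D.
det A = -40, so A^{-1} = (1/-40)·adj(A) = [[-7/20, 0, 1/20], [3/2, -1/2, -1/2], [-3/10, 0, -1/10]]
A^{-1} B = [27/20, -11/2, 13/10]^T
C A^{-1} B = -67/10
G(0) = D - C A^{-1} B = 0 - (-67/10) = 67/10 ≈ 6.7000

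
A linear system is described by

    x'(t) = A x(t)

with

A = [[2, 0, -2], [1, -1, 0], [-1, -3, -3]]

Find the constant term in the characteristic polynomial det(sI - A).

Expand det(sI - A) for the 3×3 matrix.
p(s) = s^3 + 2s^2 - 7s - 14.
(Check: constant term = det(-A) = (-1)^3 det A = -14; coefficient of s^2 = -tr A = 2.)
The constant term is -14.

-14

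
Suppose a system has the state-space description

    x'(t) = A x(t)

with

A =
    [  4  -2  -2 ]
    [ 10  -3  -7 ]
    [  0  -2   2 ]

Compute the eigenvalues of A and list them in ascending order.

det(sI - A) = s^3 - (tr A)s^2 + (M11 + M22 + M33)s - det A, where Mii is the 2×2 principal minor of A obtained by deleting row i and column i.
tr A = 4 + (-3) + 2 = 3; M11 = (-3)·2 - (-7)·(-2) = -6 - 14 = -20; M22 = 4·2 - (-2)·0 = 8 - 0 = 8; M33 = 4·(-3) - (-2)·10 = -12 - (-20) = 8; sum of minors = -4.
det A = 4·((-3)·2 - (-7)·(-2)) - (-2)·(10·2 - (-7)·0) + (-2)·(10·(-2) - (-3)·0) = 4·(-20) - (-2)·20 + (-2)·(-20) = 0.
So p(s) = det(sI - A) = s^3 - 3s^2 - 4s.
The constant term is 0, so p(s) = s(s^2 - 3s - 4).
Factor s^2 - 3s - 4: two numbers with sum 3 and product -4 are 4 and -1, so s^2 - 3s - 4 = (s - 4)(s + 1).
Hence p(s) = s (s - 4) (s + 1), with roots -1, 0, 4.
At least one eigenvalue has non-negative real part, so the system is not asymptotically stable.

-1, 0, 4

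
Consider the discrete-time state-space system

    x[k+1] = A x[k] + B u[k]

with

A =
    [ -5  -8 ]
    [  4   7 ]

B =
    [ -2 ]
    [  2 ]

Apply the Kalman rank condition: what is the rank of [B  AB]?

1

AB = [[-6], [6]]
Controllability matrix C = [B  AB] = [[-2, -6], [2, 6]]
Every column of C is a scalar multiple of column 1 = [-2, 2] (multipliers 1, 3), so the columns span a one-dimensional space.
C ≠ 0, hence rank(C) = 1.
rank(C) = 1 < n = 2, so the pair (A, B) is not completely controllable.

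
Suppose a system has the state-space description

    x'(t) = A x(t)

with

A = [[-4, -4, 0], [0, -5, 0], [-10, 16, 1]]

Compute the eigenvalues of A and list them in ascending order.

det(sI - A) = s^3 - (tr A)s^2 + (M11 + M22 + M33)s - det A, where Mii is the 2×2 principal minor of A obtained by deleting row i and column i.
tr A = (-4) + (-5) + 1 = -8; M11 = (-5)·1 - 0·16 = -5 - 0 = -5; M22 = (-4)·1 - 0·(-10) = -4 - 0 = -4; M33 = (-4)·(-5) - (-4)·0 = 20 - 0 = 20; sum of minors = 11.
det A = (-4)·((-5)·1 - 0·16) - (-4)·(0·1 - 0·(-10)) + 0·(0·16 - (-5)·(-10)) = (-4)·(-5) - (-4)·0 + 0·(-50) = 20.
So p(s) = det(sI - A) = s^3 + 8s^2 + 11s - 20.
Rational-root test: any integer root divides -20. Testing small divisors, s = 1 works: p(1) = 1 + 8 + 11 + (-20) = 0, so (s - 1) is a factor.
Dividing, p(s) = (s - 1)(s^2 + 9s + 20).
Factor s^2 + 9s + 20: two numbers with sum -9 and product 20 are -4 and -5, so s^2 + 9s + 20 = (s + 4)(s + 5).
Hence p(s) = (s - 1) (s + 4) (s + 5), with roots -5, -4, 1.
At least one eigenvalue has non-negative real part, so the system is not asymptotically stable.

-5, -4, 1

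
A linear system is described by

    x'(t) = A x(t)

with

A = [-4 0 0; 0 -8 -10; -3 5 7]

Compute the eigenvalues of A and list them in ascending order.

det(sI - A) = s^3 - (tr A)s^2 + (M11 + M22 + M33)s - det A, where Mii is the 2×2 principal minor of A obtained by deleting row i and column i.
tr A = (-4) + (-8) + 7 = -5; M11 = (-8)·7 - (-10)·5 = -56 - (-50) = -6; M22 = (-4)·7 - 0·(-3) = -28 - 0 = -28; M33 = (-4)·(-8) - 0·0 = 32 - 0 = 32; sum of minors = -2.
det A = (-4)·((-8)·7 - (-10)·5) - 0·(0·7 - (-10)·(-3)) + 0·(0·5 - (-8)·(-3)) = (-4)·(-6) - 0·(-30) + 0·(-24) = 24.
So p(s) = det(sI - A) = s^3 + 5s^2 - 2s - 24.
Rational-root test: any integer root divides -24. Testing small divisors, s = 2 works: p(2) = 8 + 20 + (-4) + (-24) = 0, so (s - 2) is a factor.
Dividing, p(s) = (s - 2)(s^2 + 7s + 12).
Factor s^2 + 7s + 12: two numbers with sum -7 and product 12 are -3 and -4, so s^2 + 7s + 12 = (s + 3)(s + 4).
Hence p(s) = (s - 2) (s + 3) (s + 4), with roots -4, -3, 2.
At least one eigenvalue has non-negative real part, so the system is not asymptotically stable.

-4, -3, 2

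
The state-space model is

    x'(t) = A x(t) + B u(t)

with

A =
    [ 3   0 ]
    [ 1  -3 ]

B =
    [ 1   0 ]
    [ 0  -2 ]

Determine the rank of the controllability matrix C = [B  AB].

AB = [[3, 0], [1, 6]]
Controllability matrix C = [B  AB] = [[1, 0, 3, 0], [0, -2, 1, 6]]
Take the 2×2 submatrix of C formed by columns 1, 2: [[1, 0], [0, -2]]. Its determinant is 1·(-2) - 0·0 = -2 - 0 = -2 ≠ 0.
So rank(C) ≥ 2; since C has 2 rows, rank(C) = 2.
rank(C) = 2 = n, so the pair (A, B) is completely controllable.

2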